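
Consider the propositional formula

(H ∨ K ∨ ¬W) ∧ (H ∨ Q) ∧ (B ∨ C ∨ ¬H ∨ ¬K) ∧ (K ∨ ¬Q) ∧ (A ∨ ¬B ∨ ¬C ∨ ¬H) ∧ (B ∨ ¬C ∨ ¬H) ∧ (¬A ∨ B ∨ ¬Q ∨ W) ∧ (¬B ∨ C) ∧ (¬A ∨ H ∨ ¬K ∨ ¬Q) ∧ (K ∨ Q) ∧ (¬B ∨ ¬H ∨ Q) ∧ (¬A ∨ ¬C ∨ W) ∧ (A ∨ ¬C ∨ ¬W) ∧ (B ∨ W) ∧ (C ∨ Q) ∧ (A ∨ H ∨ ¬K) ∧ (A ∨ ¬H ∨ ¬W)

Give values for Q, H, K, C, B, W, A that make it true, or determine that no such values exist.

Q = True, H = True, K = True, C = True, B = True, W = True, A = True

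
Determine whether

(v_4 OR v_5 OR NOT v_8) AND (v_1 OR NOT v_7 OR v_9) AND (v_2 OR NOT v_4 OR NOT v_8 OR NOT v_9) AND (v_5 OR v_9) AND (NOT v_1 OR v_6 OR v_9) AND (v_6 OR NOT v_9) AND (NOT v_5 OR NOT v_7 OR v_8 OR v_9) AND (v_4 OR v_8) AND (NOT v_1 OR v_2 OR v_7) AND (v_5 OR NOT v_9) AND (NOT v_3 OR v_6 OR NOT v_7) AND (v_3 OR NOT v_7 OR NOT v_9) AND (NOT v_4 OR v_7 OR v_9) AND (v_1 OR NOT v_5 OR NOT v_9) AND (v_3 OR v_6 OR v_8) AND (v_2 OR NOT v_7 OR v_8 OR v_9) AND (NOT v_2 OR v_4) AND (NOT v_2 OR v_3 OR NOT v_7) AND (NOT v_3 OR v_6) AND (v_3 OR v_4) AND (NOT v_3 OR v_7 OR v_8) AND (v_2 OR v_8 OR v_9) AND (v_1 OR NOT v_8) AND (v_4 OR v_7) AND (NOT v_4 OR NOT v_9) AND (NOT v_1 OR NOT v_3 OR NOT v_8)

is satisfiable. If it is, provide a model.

v_1: True; v_2: False; v_3: False; v_4: True; v_5: True; v_6: True; v_7: True; v_8: True; v_9: False

Try v_1 = False:
  (v_1 OR NOT v_8) forces v_8 = False.
  (v_4 OR v_8) forces v_4 = True.
  (NOT v_4 OR NOT v_9) forces v_9 = False.
  (v_1 OR NOT v_7 OR v_9) forces v_7 = False.
  clause (NOT v_4 OR v_7 OR v_9) is falsified — backtrack.
So v_1 = True.
Set v_2 = False.
  then (NOT v_1 OR v_2 OR v_7) forces v_7 = True.
Try v_3 = True:
  (NOT v_3 OR v_6 OR NOT v_7) forces v_6 = True.
  (NOT v_1 OR NOT v_3 OR NOT v_8) forces v_8 = False.
  (v_4 OR v_8) forces v_4 = True.
  (v_2 OR NOT v_7 OR v_8 OR v_9) forces v_9 = True.
  clause (NOT v_4 OR NOT v_9) is falsified — backtrack.
So v_3 = False.
  then (v_3 OR NOT v_7 OR NOT v_9) forces v_9 = False.
  then (v_2 OR NOT v_7 OR v_8 OR v_9) forces v_8 = True.
  then (v_3 OR v_4) forces v_4 = True.
  then (v_5 OR v_9) forces v_5 = True.
  then (NOT v_1 OR v_6 OR v_9) forces v_6 = True.
All clauses satisfied.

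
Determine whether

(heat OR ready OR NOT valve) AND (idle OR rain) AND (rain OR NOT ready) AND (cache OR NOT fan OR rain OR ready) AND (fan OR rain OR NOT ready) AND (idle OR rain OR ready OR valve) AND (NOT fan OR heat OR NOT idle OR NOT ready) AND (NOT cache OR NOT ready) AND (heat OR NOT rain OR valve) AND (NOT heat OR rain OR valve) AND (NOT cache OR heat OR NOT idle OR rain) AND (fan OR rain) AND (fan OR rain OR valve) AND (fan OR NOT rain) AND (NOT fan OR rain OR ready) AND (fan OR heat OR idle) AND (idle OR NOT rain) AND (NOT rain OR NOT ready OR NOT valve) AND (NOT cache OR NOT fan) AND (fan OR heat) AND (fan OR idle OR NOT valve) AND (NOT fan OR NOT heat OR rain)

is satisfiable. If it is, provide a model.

Set valve = True.
Set heat = True.
Try fan = False:
  (fan OR rain) forces rain = True.
  clause (fan OR NOT rain) is falsified — backtrack.
So fan = True.
  then (NOT cache OR NOT fan) forces cache = False.
  then (NOT fan OR NOT heat OR rain) forces rain = True.
  then (idle OR NOT rain) forces idle = True.
  then (NOT rain OR NOT ready OR NOT valve) forces ready = False.
All clauses satisfied.

valve = True, heat = True, fan = True, rain = True, cache = False, idle = True, ready = False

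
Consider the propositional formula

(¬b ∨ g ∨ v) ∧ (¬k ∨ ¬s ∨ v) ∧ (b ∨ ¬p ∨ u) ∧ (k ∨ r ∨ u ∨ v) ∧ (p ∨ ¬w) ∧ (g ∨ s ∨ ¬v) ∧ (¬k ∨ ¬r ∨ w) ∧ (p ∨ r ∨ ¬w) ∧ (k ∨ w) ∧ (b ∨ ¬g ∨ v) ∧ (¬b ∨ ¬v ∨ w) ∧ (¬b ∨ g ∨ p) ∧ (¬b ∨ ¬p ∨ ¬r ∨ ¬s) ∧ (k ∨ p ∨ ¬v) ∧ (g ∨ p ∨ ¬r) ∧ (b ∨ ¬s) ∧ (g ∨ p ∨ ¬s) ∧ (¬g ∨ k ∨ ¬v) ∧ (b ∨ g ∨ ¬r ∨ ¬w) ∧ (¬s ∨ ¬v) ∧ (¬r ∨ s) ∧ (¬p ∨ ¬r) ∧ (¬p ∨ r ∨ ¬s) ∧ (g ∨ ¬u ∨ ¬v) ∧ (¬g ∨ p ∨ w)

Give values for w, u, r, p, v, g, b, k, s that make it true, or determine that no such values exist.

w=F, u=T, r=F, p=F, v=F, g=F, b=F, k=T, s=F

Set w = False.
  then (k ∨ w) forces k = True.
  then (¬k ∨ ¬r ∨ w) forces r = False.
Set u = True.
Set p = False.
  then (¬g ∨ p ∨ w) forces g = False.
  then (¬b ∨ g ∨ p) forces b = False.
  then (b ∨ ¬s) forces s = False.
  then (g ∨ ¬u ∨ ¬v) forces v = False.
All clauses satisfied.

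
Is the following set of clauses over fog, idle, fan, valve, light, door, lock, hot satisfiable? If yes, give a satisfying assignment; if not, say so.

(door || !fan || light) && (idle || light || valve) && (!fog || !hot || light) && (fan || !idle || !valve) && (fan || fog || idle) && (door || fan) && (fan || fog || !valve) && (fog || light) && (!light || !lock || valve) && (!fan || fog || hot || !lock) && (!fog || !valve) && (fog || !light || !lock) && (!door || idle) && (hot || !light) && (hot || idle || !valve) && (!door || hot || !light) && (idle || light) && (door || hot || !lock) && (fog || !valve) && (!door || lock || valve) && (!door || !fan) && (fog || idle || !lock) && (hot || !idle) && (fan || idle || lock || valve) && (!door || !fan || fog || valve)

fog = False, idle = True, fan = True, valve = False, light = True, door = False, lock = False, hot = True

Set fog = False.
  then (fog || light) forces light = True.
  then (fog || !light || !lock) forces lock = False.
  then (hot || !light) forces hot = True.
  then (fog || !valve) forces valve = False.
  then (!door || lock || valve) forces door = False.
  then (door || fan) forces fan = True.
Set idle = True.
All clauses satisfied.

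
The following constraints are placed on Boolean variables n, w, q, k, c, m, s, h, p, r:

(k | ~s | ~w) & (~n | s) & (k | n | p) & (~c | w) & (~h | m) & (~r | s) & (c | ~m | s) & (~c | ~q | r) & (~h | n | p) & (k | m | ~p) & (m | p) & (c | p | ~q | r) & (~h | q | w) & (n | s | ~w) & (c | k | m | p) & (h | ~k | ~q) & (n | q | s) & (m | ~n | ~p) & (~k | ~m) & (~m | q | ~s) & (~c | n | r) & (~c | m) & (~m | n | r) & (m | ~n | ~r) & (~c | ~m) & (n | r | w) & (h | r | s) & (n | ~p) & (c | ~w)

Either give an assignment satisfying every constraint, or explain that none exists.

Set n = True.
  then (~n | s) forces s = True.
Try w = True:
  (k | ~s | ~w) forces k = True.
  (~k | ~m) forces m = False.
  (~h | m) forces h = False.
  (m | p) forces p = True.
  clause (m | ~n | ~p) is falsified — backtrack.
So w = False.
  then (~c | w) forces c = False.
Try q = False:
  (~h | q | w) forces h = False.
  (~m | q | ~s) forces m = False.
  (m | p) forces p = True.
  clause (m | ~n | ~p) is falsified — backtrack.
So q = True.
Try k = True:
  (h | ~k | ~q) forces h = True.
  (~h | m) forces m = True.
  clause (~k | ~m) is falsified — backtrack.
So k = False.
Try m = False:
  (~h | m) forces h = False.
  (k | m | ~p) forces p = False.
  clause (m | p) is falsified — backtrack.
So m = True.
Set h = True.
Set p = True.
Set r = False.
All clauses satisfied.

n=T; w=F; q=T; k=F; c=F; m=T; s=T; h=T; p=T; r=F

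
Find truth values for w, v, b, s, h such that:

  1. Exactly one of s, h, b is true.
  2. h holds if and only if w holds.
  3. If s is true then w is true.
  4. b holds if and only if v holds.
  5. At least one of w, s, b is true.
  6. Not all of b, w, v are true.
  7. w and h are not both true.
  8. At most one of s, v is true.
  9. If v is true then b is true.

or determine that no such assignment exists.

w = False, v = True, b = True, s = False, h = False

  (1) {s, h, b}: 1 true — exactly one ✓
  (2) h=F, w=F — same ✓
  (3) s=F ⇒ w: vacuous ✓
  (4) b=T, v=T — same ✓
  (5) {w, s, b}: 1 true — at least one ✓
  (6) {b, w, v}: 2/3 true — not all ✓
  (7) w=F, h=F — not both ✓
  (8) {s, v}: 1 true — at most one ✓
  (9) v=T ⇒ b: T ✓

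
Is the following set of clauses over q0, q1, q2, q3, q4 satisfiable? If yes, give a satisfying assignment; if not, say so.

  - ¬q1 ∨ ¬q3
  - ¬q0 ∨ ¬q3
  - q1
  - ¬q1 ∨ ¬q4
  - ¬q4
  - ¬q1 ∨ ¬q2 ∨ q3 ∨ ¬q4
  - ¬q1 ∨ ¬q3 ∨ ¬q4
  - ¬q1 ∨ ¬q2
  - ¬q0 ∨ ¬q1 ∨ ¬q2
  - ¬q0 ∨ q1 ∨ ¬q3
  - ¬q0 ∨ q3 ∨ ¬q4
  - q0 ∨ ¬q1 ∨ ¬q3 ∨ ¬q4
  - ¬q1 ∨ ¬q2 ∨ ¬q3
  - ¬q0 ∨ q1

q0: True, q1: True, q2: False, q3: False, q4: False

Unit clause (q1) forces q1 = True.
In (¬q1 ∨ ¬q4) only ¬q4 is left, so q4 = False.
In (¬q1 ∨ ¬q2) only ¬q2 is left, so q2 = False.
In (¬q1 ∨ ¬q3) only ¬q3 is left, so q3 = False.
Set q0 = True.
All clauses satisfied.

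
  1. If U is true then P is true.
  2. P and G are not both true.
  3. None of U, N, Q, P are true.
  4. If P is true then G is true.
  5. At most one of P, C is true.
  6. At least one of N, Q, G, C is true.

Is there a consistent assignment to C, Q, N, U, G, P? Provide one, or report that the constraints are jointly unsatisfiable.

C: False, Q: False, N: False, U: False, G: True, P: False

  (1) U=F ⇒ P: vacuous ✓
  (2) P=F, G=T — not both ✓
  (3) {U, N, Q, P}: 0 true — none ✓
  (4) P=F ⇒ G: vacuous ✓
  (5) {P, C}: 0 true — at most one ✓
  (6) {N, Q, G, C}: 1 true — at least one ✓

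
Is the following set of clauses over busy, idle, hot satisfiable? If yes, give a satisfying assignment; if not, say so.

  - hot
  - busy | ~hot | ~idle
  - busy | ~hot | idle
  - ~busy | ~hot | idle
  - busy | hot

busy: True, idle: True, hot: True

Unit clause (hot) forces hot = True.
Try busy = False:
  (busy | ~hot | ~idle) forces idle = False.
  clause (busy | ~hot | idle) is falsified — backtrack.
So busy = True.
  then (~busy | ~hot | idle) forces idle = True.
All clauses satisfied.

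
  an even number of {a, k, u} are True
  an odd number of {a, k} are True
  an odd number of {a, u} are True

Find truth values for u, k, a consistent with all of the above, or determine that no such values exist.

u: True, k: True, a: False

{a, k, u}: 2 true → even ✓
{a, k}: 1 true → odd ✓
{a, u}: 1 true → odd ✓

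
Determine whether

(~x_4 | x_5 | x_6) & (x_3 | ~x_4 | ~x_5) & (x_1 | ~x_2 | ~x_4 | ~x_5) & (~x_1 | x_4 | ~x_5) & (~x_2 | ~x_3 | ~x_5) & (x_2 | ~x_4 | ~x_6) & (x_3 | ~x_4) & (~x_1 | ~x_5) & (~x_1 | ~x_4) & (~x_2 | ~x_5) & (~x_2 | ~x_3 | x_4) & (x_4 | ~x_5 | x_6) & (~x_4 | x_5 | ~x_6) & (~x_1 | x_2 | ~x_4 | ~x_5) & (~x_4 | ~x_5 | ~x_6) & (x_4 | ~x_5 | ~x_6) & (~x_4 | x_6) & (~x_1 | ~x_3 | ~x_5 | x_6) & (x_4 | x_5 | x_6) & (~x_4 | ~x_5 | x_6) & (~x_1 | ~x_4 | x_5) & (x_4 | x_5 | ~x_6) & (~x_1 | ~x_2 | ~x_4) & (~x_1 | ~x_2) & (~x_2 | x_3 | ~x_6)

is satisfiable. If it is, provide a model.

Case x_6 = True:
  If x_4 = True:
    (x_2 | ~x_4 | ~x_6) forces x_2 = True.
    (x_3 | ~x_4) forces x_3 = True.
    (~x_2 | ~x_3 | ~x_5) forces x_5 = False.
    clause (~x_4 | x_5 | ~x_6) is falsified.
  If x_4 = False:
    (x_4 | ~x_5 | ~x_6) forces x_5 = False.
    clause (x_4 | x_5 | ~x_6) is falsified.
  Every sub-case reaches a contradiction.
Case x_6 = False:
  (~x_4 | x_6) forces x_4 = False.
  (x_4 | ~x_5 | x_6) forces x_5 = False.
  Clause (x_4 | x_5 | x_6) is falsified — contradiction.
Both cases fail, so the formula is unsatisfiable.

UNSATISFIABLE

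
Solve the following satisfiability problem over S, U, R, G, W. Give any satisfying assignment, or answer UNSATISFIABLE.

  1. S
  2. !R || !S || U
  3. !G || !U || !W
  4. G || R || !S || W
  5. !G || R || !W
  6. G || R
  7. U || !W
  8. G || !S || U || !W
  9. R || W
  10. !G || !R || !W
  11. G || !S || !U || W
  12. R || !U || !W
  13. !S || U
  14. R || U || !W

Unit clause (S) forces S = True.
In (!S || U) only U is left, so U = True.
Try R = False:
  (G || R) forces G = True.
  (!G || !U || !W) forces W = False.
  clause (R || W) is falsified — backtrack.
So R = True.
Set G = True.
  then (!G || !U || !W) forces W = False.
All clauses satisfied.

S = True, U = True, R = True, G = True, W = False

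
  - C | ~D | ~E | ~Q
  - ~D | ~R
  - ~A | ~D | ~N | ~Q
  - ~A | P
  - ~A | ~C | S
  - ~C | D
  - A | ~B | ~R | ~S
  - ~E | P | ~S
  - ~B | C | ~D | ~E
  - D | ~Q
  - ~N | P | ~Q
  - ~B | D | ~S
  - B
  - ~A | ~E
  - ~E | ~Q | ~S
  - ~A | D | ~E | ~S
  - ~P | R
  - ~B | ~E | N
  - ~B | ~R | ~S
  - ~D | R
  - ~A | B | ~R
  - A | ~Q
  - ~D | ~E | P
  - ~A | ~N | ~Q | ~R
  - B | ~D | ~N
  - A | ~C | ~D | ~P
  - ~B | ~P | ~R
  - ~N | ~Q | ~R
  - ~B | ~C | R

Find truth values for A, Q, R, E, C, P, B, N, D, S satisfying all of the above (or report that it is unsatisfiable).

Unit clause (B) forces B = True.
Try A = True:
  (~A | P) forces P = True.
  (~A | ~E) forces E = False.
  (~P | R) forces R = True.
  clause (~B | ~P | ~R) is falsified — backtrack.
So A = False.
  then (A | ~Q) forces Q = False.
Set R = False.
  then (~P | R) forces P = False.
  then (~D | R) forces D = False.
  then (~B | ~C | R) forces C = False.
  then (~B | D | ~S) forces S = False.
Set E = False.
Set N = True.
All clauses satisfied.

A: False, Q: False, R: False, E: False, C: False, P: False, B: True, N: True, D: False, S: False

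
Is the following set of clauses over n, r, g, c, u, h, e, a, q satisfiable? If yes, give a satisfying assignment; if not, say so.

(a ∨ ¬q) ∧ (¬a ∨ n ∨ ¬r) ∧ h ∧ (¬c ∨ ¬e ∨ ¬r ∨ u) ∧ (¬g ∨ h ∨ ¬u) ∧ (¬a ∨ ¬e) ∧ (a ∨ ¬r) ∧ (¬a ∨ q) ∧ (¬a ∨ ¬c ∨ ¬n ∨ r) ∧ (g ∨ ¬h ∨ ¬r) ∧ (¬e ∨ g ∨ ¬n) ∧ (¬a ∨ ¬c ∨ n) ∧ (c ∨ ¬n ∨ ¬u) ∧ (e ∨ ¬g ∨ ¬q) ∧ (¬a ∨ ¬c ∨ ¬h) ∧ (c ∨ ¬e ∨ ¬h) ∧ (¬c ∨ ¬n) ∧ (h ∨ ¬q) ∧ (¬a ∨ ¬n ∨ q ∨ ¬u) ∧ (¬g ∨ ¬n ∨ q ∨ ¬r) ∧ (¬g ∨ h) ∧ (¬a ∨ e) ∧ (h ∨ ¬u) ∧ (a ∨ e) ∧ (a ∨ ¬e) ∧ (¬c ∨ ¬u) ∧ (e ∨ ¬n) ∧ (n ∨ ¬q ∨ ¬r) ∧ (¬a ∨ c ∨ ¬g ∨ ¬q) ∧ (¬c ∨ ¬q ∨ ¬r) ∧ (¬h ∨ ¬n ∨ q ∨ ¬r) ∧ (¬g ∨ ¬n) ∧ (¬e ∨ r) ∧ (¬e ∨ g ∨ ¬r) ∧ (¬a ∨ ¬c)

Case e = True:
  (h) forces h = True.
  (¬a ∨ ¬e) forces a = False.
  Clause (a ∨ ¬e) is falsified — contradiction.
Case e = False:
  (h) forces h = True.
  (¬a ∨ e) forces a = False.
  Clause (a ∨ e) is falsified — contradiction.
Both cases fail, so the formula is unsatisfiable.

The formula is unsatisfiable.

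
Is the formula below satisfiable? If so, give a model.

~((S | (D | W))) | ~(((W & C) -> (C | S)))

S = False, W = False, D = False, C = True

  ~((S | (D | W))) | ~(((W & C) -> (C | S))) = True
    ~((S | (D | W))) = True
      S | (D | W) = False
        D | W = False
    ~(((W & C) -> (C | S))) = False
      (W & C) -> (C | S) = True
        W & C = False
        C | S = True
The formula evaluates to True.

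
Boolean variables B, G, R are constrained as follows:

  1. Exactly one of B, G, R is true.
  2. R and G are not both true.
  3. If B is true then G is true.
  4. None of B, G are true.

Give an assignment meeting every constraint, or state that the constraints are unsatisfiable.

B: False, G: False, R: True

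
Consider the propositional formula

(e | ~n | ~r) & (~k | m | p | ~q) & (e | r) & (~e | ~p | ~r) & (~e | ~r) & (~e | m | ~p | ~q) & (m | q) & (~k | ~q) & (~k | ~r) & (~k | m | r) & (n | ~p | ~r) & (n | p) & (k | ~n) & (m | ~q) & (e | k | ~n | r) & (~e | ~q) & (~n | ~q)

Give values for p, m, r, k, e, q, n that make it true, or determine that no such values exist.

p = True; m = True; r = False; k = True; e = True; q = False; n = True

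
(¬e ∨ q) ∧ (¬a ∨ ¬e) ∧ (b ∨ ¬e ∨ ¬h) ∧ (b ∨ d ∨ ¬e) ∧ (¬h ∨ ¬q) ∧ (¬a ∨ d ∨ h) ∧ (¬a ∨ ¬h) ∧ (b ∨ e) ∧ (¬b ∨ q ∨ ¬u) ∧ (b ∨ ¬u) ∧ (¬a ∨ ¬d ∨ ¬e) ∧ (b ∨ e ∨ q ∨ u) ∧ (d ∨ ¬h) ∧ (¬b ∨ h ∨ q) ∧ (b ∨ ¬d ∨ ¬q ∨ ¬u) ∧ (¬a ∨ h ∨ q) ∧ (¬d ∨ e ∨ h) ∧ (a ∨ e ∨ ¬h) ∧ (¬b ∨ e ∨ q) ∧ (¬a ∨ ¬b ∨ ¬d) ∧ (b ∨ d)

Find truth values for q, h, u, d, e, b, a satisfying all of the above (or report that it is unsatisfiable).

q = True, h = False, u = False, d = True, e = True, b = False, a = False

Set q = True.
  then (¬h ∨ ¬q) forces h = False.
Set u = False.
Set d = True.
  then (¬d ∨ e ∨ h) forces e = True.
  then (¬a ∨ ¬e) forces a = False.
Set b = False.
All clauses satisfied.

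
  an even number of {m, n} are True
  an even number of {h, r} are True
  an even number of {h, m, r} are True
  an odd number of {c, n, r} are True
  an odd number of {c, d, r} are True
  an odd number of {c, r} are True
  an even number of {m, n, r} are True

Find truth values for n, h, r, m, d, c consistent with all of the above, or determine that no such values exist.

n=F, h=F, r=F, m=F, d=F, c=T

{m, n}: 0 true → even ✓
{h, r}: 0 true → even ✓
{h, m, r}: 0 true → even ✓
{c, n, r}: 1 true → odd ✓
{c, d, r}: 1 true → odd ✓
{c, r}: 1 true → odd ✓
{m, n, r}: 0 true → even ✓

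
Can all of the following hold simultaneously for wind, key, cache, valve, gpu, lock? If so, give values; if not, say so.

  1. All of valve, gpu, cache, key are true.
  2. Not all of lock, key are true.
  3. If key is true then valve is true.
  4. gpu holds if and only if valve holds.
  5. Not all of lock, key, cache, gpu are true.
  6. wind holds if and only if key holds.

wind=T; key=T; cache=T; valve=T; gpu=T; lock=F

  (1) {valve, gpu, cache, key}: all 4 true ✓
  (2) {lock, key}: 1/2 true — not all ✓
  (3) key=T ⇒ valve: T ✓
  (4) gpu=T, valve=T — same ✓
  (5) {lock, key, cache, gpu}: 3/4 true — not all ✓
  (6) wind=T, key=T — same ✓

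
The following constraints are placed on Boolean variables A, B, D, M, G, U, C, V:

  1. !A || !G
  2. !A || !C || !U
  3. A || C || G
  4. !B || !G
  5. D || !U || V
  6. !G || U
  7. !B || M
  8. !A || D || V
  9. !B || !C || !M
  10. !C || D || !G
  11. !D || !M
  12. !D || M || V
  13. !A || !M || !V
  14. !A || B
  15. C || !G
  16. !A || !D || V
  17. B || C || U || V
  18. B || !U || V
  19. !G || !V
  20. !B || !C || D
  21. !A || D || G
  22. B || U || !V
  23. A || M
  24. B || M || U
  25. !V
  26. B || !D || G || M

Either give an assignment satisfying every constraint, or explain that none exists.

A: False, B: False, D: False, M: True, G: False, U: False, C: True, V: False

Unit clause (!V) forces V = False.
Try A = True:
  (!A || !G) forces G = False.
  (!A || D || V) forces D = True.
  clause (!A || !D || V) is falsified — backtrack.
So A = False.
  then (A || M) forces M = True.
  then (!D || !M) forces D = False.
  then (D || !U || V) forces U = False.
  then (!G || U) forces G = False.
  then (A || C || G) forces C = True.
  then (!B || !C || !M) forces B = False.
All clauses satisfied.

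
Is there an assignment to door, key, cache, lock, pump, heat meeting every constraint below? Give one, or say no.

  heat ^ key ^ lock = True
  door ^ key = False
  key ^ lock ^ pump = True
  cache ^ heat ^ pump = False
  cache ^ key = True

door=T; key=T; cache=F; lock=T; pump=T; heat=T

heat ^ key ^ lock = T ^ T ^ T = True ✓
door ^ key = T ^ T = False ✓
key ^ lock ^ pump = T ^ T ^ T = True ✓
cache ^ heat ^ pump = F ^ T ^ T = False ✓
cache ^ key = F ^ T = True ✓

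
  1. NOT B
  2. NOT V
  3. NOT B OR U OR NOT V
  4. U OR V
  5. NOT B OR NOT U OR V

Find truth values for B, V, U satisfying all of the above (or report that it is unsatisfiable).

Unit clause (NOT B) forces B = False.
Unit clause (NOT V) forces V = False.
In (U OR V) only U is left, so U = True.
Check each clause:
  (NOT B): NOT B holds.
  (NOT V): NOT V holds.
  (NOT B OR U OR NOT V): NOT B holds.
  (U OR V): U holds.
  (NOT B OR NOT U OR V): NOT B holds.
All clauses satisfied.

B=F; V=F; U=T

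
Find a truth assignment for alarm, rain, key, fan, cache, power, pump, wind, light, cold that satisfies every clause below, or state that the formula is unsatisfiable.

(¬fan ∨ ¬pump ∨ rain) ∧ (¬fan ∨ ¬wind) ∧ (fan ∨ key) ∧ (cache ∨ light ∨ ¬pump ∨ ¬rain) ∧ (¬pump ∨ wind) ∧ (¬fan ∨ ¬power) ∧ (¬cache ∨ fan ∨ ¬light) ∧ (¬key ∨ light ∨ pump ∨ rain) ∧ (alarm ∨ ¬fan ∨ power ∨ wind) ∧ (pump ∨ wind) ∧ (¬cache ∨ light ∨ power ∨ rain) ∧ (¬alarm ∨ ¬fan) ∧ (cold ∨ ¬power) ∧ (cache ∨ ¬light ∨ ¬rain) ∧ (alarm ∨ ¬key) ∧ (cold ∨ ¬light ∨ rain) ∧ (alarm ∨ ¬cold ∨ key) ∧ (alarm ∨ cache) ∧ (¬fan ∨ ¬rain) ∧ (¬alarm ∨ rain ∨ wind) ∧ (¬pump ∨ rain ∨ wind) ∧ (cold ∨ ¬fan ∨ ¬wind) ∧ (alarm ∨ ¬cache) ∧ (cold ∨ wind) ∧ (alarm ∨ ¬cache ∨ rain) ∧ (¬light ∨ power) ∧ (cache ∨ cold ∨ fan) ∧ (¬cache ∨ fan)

Try alarm = False:
  (alarm ∨ ¬key) forces key = False.
  (fan ∨ key) forces fan = True.
  (¬fan ∨ ¬wind) forces wind = False.
  (¬pump ∨ wind) forces pump = False.
  clause (pump ∨ wind) is falsified — backtrack.
So alarm = True.
  then (¬alarm ∨ ¬fan) forces fan = False.
  then (¬cache ∨ fan) forces cache = False.
  then (fan ∨ key) forces key = True.
  then (cache ∨ cold ∨ fan) forces cold = True.
Set rain = True.
  then (cache ∨ ¬light ∨ ¬rain) forces light = False.
  then (cache ∨ light ∨ ¬pump ∨ ¬rain) forces pump = False.
  then (pump ∨ wind) forces wind = True.
Set power = True.
All clauses satisfied.

alarm = True, rain = True, key = True, fan = False, cache = False, power = True, pump = False, wind = True, light = False, cold = True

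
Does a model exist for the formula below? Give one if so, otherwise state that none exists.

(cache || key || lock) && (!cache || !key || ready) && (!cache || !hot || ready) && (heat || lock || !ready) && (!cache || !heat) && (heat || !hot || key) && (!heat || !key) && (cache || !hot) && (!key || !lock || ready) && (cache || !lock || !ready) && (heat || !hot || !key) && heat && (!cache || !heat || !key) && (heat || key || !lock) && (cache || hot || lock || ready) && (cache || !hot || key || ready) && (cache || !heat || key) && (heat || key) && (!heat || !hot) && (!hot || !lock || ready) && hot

Case cache = True:
  (!cache || !heat) forces heat = False.
  Clause (heat) is falsified — contradiction.
Case cache = False:
  (cache || !hot) forces hot = False.
  Clause (hot) is falsified — contradiction.
Both cases fail, so the formula is unsatisfiable.

UNSATISFIABLE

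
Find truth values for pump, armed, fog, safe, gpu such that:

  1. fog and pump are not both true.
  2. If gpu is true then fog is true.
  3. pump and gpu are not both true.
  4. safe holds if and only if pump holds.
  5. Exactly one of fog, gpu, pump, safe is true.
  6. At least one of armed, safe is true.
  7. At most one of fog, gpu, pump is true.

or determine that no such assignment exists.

pump = False; armed = True; fog = True; safe = False; gpu = False

  (1) fog=T, pump=F — not both ✓
  (2) gpu=F ⇒ fog: vacuous ✓
  (3) pump=F, gpu=F — not both ✓
  (4) safe=F, pump=F — same ✓
  (5) {fog, gpu, pump, safe}: 1 true — exactly one ✓
  (6) {armed, safe}: 1 true — at least one ✓
  (7) {fog, gpu, pump}: 1 true — at most one ✓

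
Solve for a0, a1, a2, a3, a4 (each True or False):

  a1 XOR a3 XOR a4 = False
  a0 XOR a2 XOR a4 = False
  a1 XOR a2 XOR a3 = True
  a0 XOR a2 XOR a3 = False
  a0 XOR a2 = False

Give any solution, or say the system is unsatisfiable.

a0 = True, a1 = False, a2 = True, a3 = False, a4 = False

a1 XOR a3 XOR a4 = F XOR F XOR F = False ✓
a0 XOR a2 XOR a4 = T XOR T XOR F = False ✓
a1 XOR a2 XOR a3 = F XOR T XOR F = True ✓
a0 XOR a2 XOR a3 = T XOR T XOR F = False ✓
a0 XOR a2 = T XOR T = False ✓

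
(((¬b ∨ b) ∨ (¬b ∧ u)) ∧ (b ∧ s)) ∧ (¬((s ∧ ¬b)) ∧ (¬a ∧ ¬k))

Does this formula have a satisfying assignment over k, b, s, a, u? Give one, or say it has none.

k: False, b: True, s: True, a: False, u: False

  ((¬b ∨ b) ∨ (¬b ∧ u)) ∧ (b ∧ s) = True
    (¬b ∨ b) ∨ (¬b ∧ u) = True
      ¬b ∨ b = True
        ¬b = False
      ¬b ∧ u = False
        ¬b = False
    b ∧ s = True
  ¬((s ∧ ¬b)) ∧ (¬a ∧ ¬k) = True
    ¬((s ∧ ¬b)) = True
      s ∧ ¬b = False
        ¬b = False
    ¬a ∧ ¬k = True
      ¬a = True
      ¬k = True
Both conjuncts True, so the formula holds.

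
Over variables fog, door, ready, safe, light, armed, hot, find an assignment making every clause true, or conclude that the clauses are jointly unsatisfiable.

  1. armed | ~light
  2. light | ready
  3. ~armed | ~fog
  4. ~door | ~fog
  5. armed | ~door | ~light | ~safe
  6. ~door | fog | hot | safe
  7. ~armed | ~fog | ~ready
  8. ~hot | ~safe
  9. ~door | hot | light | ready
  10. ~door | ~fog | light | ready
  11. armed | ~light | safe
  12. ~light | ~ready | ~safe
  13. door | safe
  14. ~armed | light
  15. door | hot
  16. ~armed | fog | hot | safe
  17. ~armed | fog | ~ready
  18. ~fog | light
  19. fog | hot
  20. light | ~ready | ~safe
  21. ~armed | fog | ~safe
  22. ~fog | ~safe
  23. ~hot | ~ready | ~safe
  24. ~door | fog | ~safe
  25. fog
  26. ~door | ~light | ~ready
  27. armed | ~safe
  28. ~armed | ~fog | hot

Unsatisfiable — no assignment works.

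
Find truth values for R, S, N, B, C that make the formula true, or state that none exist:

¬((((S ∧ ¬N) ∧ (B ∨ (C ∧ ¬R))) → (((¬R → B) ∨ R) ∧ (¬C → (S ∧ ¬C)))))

R=F; S=T; N=F; B=F; C=T

  ¬((((S ∧ ¬N) ∧ (B ∨ (C ∧ ¬R))) → (((¬R → B) ∨ R) ∧ (¬C → (S ∧ ¬C))))) = True
    ((S ∧ ¬N) ∧ (B ∨ (C ∧ ¬R))) → (((¬R → B) ∨ R) ∧ (¬C → (S ∧ ¬C))) = False
      (S ∧ ¬N) ∧ (B ∨ (C ∧ ¬R)) = True
        S ∧ ¬N = True
          ¬N = True
        B ∨ (C ∧ ¬R) = True
          C ∧ ¬R = True
            ¬R = True
      ((¬R → B) ∨ R) ∧ (¬C → (S ∧ ¬C)) = False
        (¬R → B) ∨ R = False
          ¬R → B = False
            ¬R = True
        ¬C → (S ∧ ¬C) = True
          ¬C = False
          S ∧ ¬C = False
            ¬C = False
The formula evaluates to True.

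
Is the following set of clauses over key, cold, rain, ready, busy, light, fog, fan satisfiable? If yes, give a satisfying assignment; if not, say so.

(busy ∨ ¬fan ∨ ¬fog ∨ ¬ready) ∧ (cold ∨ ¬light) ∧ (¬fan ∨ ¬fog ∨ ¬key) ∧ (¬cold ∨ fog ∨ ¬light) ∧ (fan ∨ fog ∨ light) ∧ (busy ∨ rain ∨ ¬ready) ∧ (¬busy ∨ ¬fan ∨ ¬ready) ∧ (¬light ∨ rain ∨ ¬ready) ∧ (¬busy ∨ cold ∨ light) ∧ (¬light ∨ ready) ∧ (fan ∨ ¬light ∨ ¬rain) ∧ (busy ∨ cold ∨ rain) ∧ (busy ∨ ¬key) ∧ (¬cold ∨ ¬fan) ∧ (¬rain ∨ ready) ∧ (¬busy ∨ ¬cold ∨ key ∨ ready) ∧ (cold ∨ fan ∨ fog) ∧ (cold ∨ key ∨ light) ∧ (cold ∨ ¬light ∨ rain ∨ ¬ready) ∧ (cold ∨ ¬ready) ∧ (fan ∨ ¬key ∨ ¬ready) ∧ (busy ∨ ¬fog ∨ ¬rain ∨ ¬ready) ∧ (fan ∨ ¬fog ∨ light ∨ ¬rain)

key = False, cold = True, rain = False, ready = True, busy = True, light = False, fog = True, fan = False

Set key = False.
Try cold = False:
  (cold ∨ ¬light) forces light = False.
  clause (cold ∨ key ∨ light) is falsified — backtrack.
So cold = True.
  then (¬cold ∨ ¬fan) forces fan = False.
Set rain = False.
Set ready = True.
  then (busy ∨ rain ∨ ¬ready) forces busy = True.
  then (¬light ∨ rain ∨ ¬ready) forces light = False.
  then (fan ∨ fog ∨ light) forces fog = True.
All clauses satisfied.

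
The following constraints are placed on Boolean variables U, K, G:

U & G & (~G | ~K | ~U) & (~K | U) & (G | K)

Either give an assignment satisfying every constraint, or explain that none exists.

Unit clause (U) forces U = True.
Unit clause (G) forces G = True.
In (~G | ~K | ~U) only ~K is left, so K = False.
Check each clause:
  (U): U holds.
  (G): G holds.
  (~G | ~K | ~U): ~K holds.
  (~K | U): ~K holds.
  (G | K): G holds.
All clauses satisfied.

U=T, K=F, G=T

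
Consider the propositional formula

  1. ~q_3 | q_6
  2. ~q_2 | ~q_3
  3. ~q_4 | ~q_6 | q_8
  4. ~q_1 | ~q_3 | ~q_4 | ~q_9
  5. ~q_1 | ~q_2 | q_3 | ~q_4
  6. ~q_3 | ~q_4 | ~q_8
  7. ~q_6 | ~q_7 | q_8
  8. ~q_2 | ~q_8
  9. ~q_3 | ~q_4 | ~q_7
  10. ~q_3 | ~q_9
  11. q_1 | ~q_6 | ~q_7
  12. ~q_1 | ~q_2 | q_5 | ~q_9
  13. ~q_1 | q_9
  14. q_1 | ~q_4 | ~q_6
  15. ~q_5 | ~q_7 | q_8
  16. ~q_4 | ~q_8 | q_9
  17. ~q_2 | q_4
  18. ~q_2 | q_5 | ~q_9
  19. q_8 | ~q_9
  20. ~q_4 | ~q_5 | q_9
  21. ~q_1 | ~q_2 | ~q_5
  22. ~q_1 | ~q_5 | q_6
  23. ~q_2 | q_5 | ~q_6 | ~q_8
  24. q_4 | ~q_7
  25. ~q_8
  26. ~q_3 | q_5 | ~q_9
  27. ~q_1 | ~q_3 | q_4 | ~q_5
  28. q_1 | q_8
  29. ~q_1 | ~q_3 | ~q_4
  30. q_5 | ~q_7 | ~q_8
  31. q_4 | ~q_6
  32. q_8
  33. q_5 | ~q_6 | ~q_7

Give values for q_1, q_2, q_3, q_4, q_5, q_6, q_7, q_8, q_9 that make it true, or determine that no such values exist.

The formula is unsatisfiable.

Case q_8 = True:
  Clause (~q_8) is falsified — contradiction.
Case q_8 = False:
  Clause (q_8) is falsified — contradiction.
Both cases fail, so the formula is unsatisfiable.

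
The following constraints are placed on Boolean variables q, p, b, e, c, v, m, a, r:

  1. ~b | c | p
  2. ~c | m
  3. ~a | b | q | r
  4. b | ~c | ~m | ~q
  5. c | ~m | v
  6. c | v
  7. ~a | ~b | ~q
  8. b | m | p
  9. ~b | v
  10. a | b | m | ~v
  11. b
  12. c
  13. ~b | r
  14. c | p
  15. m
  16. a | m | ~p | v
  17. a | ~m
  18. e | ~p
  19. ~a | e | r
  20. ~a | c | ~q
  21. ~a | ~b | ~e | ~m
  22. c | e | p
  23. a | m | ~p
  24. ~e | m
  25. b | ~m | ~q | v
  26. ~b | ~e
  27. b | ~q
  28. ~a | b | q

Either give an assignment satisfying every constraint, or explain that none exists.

Unit clause (b) forces b = True.
Unit clause (c) forces c = True.
In (~b | r) only r is left, so r = True.
Unit clause (m) forces m = True.
In (a | ~m) only a is left, so a = True.
In (~a | ~b | ~e | ~m) only ~e is left, so e = False.
In (~a | ~b | ~q) only ~q is left, so q = False.
In (~b | v) only v is left, so v = True.
In (e | ~p) only ~p is left, so p = False.
All clauses satisfied.

q: False, p: False, b: True, e: False, c: True, v: True, m: True, a: True, r: True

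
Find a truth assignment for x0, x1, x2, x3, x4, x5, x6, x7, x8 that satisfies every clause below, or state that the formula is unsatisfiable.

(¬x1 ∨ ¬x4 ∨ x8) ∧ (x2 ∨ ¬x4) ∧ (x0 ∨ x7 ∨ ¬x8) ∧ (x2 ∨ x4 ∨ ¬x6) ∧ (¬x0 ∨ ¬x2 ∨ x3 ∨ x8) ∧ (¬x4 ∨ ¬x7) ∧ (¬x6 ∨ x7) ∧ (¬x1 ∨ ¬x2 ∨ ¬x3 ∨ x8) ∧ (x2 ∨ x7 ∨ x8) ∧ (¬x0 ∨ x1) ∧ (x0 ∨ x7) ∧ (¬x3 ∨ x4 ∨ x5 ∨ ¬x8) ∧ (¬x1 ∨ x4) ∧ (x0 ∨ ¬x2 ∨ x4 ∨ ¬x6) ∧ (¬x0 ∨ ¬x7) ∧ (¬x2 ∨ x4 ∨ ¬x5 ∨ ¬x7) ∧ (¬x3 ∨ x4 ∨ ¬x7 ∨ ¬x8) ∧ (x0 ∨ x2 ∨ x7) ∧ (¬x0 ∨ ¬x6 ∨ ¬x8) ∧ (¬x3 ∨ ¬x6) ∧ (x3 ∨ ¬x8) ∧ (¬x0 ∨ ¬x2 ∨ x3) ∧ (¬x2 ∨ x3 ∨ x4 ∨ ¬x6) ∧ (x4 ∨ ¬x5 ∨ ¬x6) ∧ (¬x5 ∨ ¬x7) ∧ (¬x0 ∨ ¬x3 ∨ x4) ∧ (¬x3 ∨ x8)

x0=T, x1=T, x2=T, x3=T, x4=T, x5=T, x6=F, x7=F, x8=T

Set x0 = True.
  then (¬x0 ∨ x1) forces x1 = True.
  then (¬x1 ∨ x4) forces x4 = True.
  then (¬x0 ∨ ¬x7) forces x7 = False.
  then (¬x1 ∨ ¬x4 ∨ x8) forces x8 = True.
  then (x2 ∨ ¬x4) forces x2 = True.
  then (¬x6 ∨ x7) forces x6 = False.
  then (x3 ∨ ¬x8) forces x3 = True.
Set x5 = True.
All clauses satisfied.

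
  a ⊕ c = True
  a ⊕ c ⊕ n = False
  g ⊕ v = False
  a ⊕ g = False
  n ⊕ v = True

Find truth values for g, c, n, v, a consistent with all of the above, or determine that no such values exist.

g = False; c = True; n = True; v = False; a = False

a ⊕ c = F ⊕ T = True ✓
a ⊕ c ⊕ n = F ⊕ T ⊕ T = False ✓
g ⊕ v = F ⊕ F = False ✓
a ⊕ g = F ⊕ F = False ✓
n ⊕ v = T ⊕ F = True ✓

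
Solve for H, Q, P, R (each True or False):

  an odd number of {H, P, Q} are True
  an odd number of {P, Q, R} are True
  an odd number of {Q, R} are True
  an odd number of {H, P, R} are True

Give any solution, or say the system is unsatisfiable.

UNSATISFIABLE

Adding constraints 1, 3, 4 mod 2: every variable appears an even number of times on the left, so the left side is 0.
But the right sides sum to 1 (mod 2). 0 ≠ 1 — the system is inconsistent.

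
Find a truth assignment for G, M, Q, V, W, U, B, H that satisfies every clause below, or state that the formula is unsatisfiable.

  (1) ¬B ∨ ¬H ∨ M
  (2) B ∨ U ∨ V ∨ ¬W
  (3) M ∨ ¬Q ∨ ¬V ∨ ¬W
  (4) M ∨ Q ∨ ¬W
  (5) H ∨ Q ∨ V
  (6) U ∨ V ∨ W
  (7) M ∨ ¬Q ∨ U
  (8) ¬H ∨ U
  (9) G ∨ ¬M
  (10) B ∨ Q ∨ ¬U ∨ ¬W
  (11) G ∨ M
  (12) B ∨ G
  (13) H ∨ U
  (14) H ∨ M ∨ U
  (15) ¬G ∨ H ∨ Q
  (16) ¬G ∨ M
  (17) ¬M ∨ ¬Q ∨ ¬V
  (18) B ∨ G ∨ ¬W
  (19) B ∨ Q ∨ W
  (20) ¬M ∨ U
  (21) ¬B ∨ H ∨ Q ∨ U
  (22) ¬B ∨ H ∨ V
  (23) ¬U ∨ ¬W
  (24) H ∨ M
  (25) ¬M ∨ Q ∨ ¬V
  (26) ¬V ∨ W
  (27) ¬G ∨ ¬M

The formula is unsatisfiable.

Case G = True:
  (¬G ∨ M) forces M = True.
  Clause (¬G ∨ ¬M) is falsified — contradiction.
Case G = False:
  (G ∨ ¬M) forces M = False.
  Clause (G ∨ M) is falsified — contradiction.
Both cases fail, so the formula is unsatisfiable.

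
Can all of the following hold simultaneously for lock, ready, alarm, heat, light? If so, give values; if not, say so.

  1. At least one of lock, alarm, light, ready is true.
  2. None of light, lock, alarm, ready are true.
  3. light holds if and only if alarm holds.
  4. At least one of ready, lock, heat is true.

Unsatisfiable

Case ready = True:
  Constraint (2) is violated (ready=T) — contradiction.
Case ready = False:
  (2) forces light = False.
  (2) forces lock = False.
  (1) with lock=F, light=F, ready=F forces alarm = True.
  Constraint (2) is violated (alarm=T) — contradiction.
Both cases fail — unsatisfiable.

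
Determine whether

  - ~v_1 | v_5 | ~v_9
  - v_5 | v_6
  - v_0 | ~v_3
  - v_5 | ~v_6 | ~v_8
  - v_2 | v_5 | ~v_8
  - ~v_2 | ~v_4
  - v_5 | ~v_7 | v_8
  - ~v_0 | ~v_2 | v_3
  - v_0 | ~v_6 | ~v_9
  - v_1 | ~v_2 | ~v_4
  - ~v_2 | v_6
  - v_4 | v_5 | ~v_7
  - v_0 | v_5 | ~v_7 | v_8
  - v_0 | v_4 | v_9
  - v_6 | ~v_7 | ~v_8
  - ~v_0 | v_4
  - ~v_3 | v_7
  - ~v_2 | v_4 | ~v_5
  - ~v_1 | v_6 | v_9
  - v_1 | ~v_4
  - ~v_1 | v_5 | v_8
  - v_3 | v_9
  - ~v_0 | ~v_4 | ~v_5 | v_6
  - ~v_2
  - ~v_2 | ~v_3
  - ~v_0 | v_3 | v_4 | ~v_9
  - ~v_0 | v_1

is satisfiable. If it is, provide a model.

v_0 = False, v_1 = False, v_2 = False, v_3 = False, v_4 = False, v_5 = True, v_6 = False, v_7 = False, v_8 = False, v_9 = True

Unit clause (~v_2) forces v_2 = False.
Set v_0 = False.
  then (v_0 | ~v_3) forces v_3 = False.
  then (v_3 | v_9) forces v_9 = True.
  then (v_0 | ~v_6 | ~v_9) forces v_6 = False.
  then (v_5 | v_6) forces v_5 = True.
Set v_1 = False.
  then (v_1 | ~v_4) forces v_4 = False.
Set v_7 = False.
Set v_8 = False.
All clauses satisfied.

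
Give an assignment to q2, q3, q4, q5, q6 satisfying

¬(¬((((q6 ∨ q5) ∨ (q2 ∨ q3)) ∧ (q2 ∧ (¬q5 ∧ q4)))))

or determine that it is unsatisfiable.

q2 = True, q3 = True, q4 = True, q5 = False, q6 = True

  ¬(¬((((q6 ∨ q5) ∨ (q2 ∨ q3)) ∧ (q2 ∧ (¬q5 ∧ q4))))) = True
    ¬((((q6 ∨ q5) ∨ (q2 ∨ q3)) ∧ (q2 ∧ (¬q5 ∧ q4)))) = False
      ((q6 ∨ q5) ∨ (q2 ∨ q3)) ∧ (q2 ∧ (¬q5 ∧ q4)) = True
        (q6 ∨ q5) ∨ (q2 ∨ q3) = True
          q6 ∨ q5 = True
          q2 ∨ q3 = True
        q2 ∧ (¬q5 ∧ q4) = True
          ¬q5 ∧ q4 = True
            ¬q5 = True
The formula evaluates to True.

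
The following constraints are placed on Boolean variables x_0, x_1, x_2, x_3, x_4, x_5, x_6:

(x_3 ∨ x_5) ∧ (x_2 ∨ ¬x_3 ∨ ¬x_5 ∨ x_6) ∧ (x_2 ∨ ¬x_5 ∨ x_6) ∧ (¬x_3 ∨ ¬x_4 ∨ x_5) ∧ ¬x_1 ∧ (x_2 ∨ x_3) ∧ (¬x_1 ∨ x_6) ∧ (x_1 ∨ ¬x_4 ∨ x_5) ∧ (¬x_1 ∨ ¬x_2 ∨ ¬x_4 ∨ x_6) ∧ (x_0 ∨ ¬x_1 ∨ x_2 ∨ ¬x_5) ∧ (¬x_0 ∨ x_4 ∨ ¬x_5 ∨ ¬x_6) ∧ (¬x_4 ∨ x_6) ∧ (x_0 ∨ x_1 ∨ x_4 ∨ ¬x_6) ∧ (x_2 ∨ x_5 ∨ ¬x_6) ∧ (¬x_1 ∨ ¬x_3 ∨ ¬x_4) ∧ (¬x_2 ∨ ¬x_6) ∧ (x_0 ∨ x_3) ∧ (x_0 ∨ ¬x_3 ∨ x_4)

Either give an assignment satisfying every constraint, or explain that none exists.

x_0=T, x_1=F, x_2=F, x_3=T, x_4=T, x_5=T, x_6=T

Unit clause (¬x_1) forces x_1 = False.
Set x_0 = True.
Set x_2 = False.
  then (x_2 ∨ x_3) forces x_3 = True.
Set x_4 = True.
  then (¬x_3 ∨ ¬x_4 ∨ x_5) forces x_5 = True.
  then (¬x_4 ∨ x_6) forces x_6 = True.
All clauses satisfied.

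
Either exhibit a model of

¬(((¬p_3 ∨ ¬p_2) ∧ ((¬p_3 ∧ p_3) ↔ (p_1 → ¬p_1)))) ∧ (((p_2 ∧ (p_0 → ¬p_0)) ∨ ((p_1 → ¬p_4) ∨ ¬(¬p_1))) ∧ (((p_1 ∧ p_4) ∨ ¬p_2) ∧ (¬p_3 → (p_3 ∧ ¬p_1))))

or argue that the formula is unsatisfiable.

p_0 = False, p_1 = True, p_2 = True, p_3 = True, p_4 = True

  ¬(((¬p_3 ∨ ¬p_2) ∧ ((¬p_3 ∧ p_3) ↔ (p_1 → ¬p_1)))) = True
    (¬p_3 ∨ ¬p_2) ∧ ((¬p_3 ∧ p_3) ↔ (p_1 → ¬p_1)) = False
      ¬p_3 ∨ ¬p_2 = False
        ¬p_3 = False
        ¬p_2 = False
      (¬p_3 ∧ p_3) ↔ (p_1 → ¬p_1) = True
        ¬p_3 ∧ p_3 = False
          ¬p_3 = False
        p_1 → ¬p_1 = False
          ¬p_1 = False
  ((p_2 ∧ (p_0 → ¬p_0)) ∨ ((p_1 → ¬p_4) ∨ ¬(¬p_1))) ∧ (((p_1 ∧ p_4) ∨ ¬p_2) ∧ (¬p_3 → (p_3 ∧ ¬p_1))) = True
    (p_2 ∧ (p_0 → ¬p_0)) ∨ ((p_1 → ¬p_4) ∨ ¬(¬p_1)) = True
      p_2 ∧ (p_0 → ¬p_0) = True
        p_0 → ¬p_0 = True
          ¬p_0 = True
      (p_1 → ¬p_4) ∨ ¬(¬p_1) = True
        p_1 → ¬p_4 = False
          ¬p_4 = False
        ¬(¬p_1) = True
          ¬p_1 = False
    ((p_1 ∧ p_4) ∨ ¬p_2) ∧ (¬p_3 → (p_3 ∧ ¬p_1)) = True
      (p_1 ∧ p_4) ∨ ¬p_2 = True
        p_1 ∧ p_4 = True
        ¬p_2 = False
      ¬p_3 → (p_3 ∧ ¬p_1) = True
        ¬p_3 = False
        p_3 ∧ ¬p_1 = False
          ¬p_1 = False
Both conjuncts True, so the formula holds.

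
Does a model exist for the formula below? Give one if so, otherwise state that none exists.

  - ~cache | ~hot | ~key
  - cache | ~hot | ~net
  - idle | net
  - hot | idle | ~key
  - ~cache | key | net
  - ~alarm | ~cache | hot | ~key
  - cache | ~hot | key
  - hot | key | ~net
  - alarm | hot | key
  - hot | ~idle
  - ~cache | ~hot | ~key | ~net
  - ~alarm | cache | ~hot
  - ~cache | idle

Set alarm = False.
Set cache = True.
  then (~cache | idle) forces idle = True.
  then (hot | ~idle) forces hot = True.
  then (~cache | ~hot | ~key) forces key = False.
  then (~cache | key | net) forces net = True.
All clauses satisfied.

alarm = False, cache = True, net = True, key = False, hot = True, idle = True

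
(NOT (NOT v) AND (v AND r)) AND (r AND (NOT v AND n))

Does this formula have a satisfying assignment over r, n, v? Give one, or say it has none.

Case v = True: the conjunct NOT v is False.
Case v = False: the conjunct NOT (NOT v) becomes NOT (NOT False) = False.
Both cases fail — unsatisfiable.

UNSATISFIABLE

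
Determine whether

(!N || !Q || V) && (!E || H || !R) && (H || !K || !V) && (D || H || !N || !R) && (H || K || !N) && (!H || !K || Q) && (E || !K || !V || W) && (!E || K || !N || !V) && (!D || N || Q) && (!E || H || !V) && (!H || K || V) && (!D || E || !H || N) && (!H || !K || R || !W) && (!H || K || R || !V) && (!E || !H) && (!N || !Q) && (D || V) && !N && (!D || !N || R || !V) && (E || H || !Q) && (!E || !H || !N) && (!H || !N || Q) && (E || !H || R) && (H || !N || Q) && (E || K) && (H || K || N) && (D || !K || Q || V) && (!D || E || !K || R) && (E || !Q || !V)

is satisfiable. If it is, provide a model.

K = True; V = False; Q = True; D = True; H = False; N = False; E = True; R = False; W = True

Unit clause (!N) forces N = False.
Try K = False:
  (E || K) forces E = True.
  (!E || !H) forces H = False.
  clause (H || K || N) is falsified — backtrack.
So K = True.
Try V = True:
  (H || !K || !V) forces H = True.
  (!H || !K || Q) forces Q = True.
  (!E || !H) forces E = False.
  clause (E || !Q || !V) is falsified — backtrack.
So V = False.
  then (D || V) forces D = True.
  then (!D || N || Q) forces Q = True.
Set H = False.
  then (E || H || !Q) forces E = True.
  then (!E || H || !R) forces R = False.
Set W = True.
All clauses satisfied.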